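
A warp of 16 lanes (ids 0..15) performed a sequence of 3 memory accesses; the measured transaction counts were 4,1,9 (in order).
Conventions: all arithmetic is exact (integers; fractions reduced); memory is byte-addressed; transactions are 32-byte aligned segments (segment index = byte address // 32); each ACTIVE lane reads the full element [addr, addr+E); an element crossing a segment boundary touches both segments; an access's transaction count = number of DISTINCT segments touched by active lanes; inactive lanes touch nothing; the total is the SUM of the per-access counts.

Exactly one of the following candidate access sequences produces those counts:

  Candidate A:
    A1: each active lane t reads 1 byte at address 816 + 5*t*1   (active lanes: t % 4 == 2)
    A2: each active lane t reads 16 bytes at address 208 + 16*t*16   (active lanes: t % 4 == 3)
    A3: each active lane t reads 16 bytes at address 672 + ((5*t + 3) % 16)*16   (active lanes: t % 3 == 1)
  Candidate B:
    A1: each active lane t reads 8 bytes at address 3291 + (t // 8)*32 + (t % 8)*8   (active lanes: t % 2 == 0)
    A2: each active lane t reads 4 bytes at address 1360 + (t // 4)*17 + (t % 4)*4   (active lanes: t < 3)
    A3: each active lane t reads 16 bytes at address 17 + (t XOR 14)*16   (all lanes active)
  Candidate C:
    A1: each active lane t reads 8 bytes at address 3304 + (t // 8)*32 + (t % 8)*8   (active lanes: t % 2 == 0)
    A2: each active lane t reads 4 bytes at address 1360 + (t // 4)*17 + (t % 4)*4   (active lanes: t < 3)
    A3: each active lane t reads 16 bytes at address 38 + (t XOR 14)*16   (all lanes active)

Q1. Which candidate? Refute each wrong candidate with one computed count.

A: A1 gives 3 transactions, not 4
C: A1 gives 3 transactions, not 4
B: all counts match (4,1,9)

Answer: B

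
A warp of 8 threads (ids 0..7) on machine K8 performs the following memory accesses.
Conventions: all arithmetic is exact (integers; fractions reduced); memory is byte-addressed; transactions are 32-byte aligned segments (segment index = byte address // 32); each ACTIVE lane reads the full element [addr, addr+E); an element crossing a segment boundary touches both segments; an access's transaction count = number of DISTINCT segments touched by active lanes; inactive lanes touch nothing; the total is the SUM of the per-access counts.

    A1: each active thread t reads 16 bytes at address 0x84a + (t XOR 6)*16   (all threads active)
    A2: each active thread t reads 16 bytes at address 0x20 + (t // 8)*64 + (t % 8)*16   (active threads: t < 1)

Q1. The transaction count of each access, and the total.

A1: 5 transactions
A2: 1 transaction

Answer: 5,1; total 6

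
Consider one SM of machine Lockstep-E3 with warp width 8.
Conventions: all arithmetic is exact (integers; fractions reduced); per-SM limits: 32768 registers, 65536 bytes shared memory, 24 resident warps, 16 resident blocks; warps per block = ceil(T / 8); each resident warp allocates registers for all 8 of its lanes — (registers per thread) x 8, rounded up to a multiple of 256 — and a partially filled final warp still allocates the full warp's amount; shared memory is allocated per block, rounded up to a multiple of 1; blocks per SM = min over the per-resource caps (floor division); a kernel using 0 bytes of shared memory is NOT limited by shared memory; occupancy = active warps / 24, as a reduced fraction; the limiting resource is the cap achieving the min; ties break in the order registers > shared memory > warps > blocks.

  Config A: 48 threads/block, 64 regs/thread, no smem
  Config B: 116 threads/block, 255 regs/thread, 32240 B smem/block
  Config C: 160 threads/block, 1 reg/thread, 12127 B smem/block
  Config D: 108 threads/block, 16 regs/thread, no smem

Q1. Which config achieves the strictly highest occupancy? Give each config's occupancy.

occupancies: A 1, B 5/8, C 5/6, D 7/12

Answer: A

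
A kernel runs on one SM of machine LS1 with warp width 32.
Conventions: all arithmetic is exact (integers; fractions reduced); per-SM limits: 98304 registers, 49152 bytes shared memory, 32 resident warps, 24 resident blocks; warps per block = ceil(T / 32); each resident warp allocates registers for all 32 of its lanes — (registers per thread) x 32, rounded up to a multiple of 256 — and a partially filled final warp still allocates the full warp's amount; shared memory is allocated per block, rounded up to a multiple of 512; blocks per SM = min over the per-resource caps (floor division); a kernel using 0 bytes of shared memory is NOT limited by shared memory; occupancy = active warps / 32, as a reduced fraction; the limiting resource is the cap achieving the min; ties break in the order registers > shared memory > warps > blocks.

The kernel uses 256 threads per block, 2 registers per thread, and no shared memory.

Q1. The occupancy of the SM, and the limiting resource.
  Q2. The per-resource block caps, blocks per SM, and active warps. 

Answer: occupancy 1, limited by warps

registers: 48 blocks
shared memory: no limit (kernel uses none)
warps: 4 blocks
blocks: 24 blocks

Answer: 4 blocks, 32 active warps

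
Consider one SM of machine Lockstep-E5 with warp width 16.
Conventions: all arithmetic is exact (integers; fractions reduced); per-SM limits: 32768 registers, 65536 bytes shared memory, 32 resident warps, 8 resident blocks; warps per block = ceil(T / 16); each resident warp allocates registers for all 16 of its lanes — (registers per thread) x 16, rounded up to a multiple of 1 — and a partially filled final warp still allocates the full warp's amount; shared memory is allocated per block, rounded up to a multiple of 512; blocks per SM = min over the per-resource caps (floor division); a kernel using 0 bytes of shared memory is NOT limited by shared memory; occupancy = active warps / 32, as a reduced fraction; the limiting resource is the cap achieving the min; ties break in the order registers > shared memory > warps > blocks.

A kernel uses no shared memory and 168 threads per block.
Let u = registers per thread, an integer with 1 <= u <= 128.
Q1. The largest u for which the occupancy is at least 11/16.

Answer: u = 93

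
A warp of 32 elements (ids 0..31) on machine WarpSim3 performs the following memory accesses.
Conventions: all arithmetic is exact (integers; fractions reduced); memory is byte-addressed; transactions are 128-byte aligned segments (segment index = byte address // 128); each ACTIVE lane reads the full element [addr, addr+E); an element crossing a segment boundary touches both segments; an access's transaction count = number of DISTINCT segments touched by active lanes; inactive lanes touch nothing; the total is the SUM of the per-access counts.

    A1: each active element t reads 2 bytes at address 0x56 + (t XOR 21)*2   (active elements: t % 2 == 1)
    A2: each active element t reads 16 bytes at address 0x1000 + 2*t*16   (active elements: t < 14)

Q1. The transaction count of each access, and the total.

A1: 2 transactions
A2: 4 transactions

Answer: 2,4; total 6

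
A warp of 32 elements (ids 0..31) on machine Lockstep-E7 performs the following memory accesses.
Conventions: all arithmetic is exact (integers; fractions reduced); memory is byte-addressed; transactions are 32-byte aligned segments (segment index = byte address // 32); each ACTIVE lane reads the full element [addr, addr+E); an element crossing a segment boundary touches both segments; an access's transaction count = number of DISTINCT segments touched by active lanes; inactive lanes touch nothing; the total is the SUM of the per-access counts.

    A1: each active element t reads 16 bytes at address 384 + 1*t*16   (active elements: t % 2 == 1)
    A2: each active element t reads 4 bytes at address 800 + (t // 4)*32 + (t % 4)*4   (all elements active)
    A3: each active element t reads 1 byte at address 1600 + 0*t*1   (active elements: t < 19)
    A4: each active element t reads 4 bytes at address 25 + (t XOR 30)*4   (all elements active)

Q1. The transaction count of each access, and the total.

A1: 16 transactions
A2: 8 transactions
A3: 1 transaction
A4: 5 transactions

Answer: 16,8,1,5; total 30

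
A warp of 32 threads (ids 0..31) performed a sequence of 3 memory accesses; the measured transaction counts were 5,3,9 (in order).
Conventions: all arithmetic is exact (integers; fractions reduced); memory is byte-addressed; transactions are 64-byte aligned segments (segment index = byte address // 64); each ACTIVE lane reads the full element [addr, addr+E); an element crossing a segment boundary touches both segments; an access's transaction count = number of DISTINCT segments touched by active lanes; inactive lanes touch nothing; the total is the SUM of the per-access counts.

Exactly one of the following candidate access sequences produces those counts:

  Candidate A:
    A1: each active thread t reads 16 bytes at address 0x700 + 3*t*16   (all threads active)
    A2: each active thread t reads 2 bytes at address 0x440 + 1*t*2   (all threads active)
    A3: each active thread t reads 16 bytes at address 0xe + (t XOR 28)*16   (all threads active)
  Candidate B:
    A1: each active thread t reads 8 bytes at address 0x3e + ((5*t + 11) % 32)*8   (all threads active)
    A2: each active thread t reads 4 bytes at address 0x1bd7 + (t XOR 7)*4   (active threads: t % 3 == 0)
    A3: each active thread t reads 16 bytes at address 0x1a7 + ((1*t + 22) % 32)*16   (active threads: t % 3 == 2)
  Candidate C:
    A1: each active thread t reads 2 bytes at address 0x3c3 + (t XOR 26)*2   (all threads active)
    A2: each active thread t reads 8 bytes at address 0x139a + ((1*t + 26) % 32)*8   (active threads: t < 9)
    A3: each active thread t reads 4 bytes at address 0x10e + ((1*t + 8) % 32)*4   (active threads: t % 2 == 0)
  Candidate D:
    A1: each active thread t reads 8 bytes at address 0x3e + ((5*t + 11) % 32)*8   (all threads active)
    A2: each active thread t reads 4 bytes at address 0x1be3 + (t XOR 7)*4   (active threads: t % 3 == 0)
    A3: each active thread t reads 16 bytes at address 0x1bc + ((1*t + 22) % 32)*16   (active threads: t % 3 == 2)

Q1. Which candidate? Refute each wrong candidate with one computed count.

A: A1 gives 24 transactions, not 5
C: A1 gives 2 transactions, not 5
D: A3 gives 8 transactions, not 9
B: all counts match (5,3,9)

Answer: B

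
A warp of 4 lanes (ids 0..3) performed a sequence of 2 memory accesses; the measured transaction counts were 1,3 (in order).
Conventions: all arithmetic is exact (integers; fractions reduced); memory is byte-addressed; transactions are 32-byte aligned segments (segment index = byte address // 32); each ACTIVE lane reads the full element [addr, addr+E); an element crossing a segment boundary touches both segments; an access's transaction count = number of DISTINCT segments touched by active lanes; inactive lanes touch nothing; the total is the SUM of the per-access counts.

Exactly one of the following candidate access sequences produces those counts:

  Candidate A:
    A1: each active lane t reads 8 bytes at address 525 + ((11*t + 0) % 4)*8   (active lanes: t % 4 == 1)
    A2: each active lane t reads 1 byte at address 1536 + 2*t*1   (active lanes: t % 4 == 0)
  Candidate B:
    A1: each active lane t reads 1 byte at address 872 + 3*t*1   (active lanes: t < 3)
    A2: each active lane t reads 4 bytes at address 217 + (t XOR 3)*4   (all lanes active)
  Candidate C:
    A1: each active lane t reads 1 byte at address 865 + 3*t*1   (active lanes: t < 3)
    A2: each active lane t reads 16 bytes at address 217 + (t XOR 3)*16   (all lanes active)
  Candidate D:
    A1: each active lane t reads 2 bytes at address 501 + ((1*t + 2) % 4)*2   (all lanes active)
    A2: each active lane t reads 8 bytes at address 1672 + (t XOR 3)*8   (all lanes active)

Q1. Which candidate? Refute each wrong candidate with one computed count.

A: A2 gives 1 transaction, not 3
B: A2 gives 2 transactions, not 3
D: A2 gives 2 transactions, not 3
C: all counts match (1,3)

Answer: C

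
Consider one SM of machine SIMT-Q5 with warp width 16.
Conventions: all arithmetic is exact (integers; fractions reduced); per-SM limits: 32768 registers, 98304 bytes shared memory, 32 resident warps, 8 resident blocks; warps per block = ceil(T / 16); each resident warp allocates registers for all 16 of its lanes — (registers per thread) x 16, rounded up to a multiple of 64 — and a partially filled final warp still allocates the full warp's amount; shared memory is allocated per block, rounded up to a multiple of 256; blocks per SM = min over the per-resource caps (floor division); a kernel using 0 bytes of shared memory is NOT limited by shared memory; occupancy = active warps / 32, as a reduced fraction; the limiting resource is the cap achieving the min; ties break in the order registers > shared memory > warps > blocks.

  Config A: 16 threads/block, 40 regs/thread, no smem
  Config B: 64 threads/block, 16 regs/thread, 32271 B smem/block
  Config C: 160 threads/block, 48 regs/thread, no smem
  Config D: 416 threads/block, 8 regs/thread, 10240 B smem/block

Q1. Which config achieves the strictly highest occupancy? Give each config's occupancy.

occupancies: A 1/4, B 3/8, C 15/16, D 13/16

Answer: C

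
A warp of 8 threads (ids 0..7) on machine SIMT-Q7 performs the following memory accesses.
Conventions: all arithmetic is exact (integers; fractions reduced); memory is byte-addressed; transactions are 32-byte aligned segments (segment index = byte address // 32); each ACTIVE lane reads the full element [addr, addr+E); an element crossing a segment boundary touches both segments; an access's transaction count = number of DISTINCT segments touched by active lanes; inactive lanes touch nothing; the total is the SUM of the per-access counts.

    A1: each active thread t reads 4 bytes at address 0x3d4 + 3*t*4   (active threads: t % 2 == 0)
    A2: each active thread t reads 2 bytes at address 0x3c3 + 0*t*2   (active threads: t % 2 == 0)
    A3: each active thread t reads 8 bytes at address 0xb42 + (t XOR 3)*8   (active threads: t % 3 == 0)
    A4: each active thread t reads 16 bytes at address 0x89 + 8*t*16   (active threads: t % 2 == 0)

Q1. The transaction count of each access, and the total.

A1: 3 transactions
A2: 1 transaction
A3: 2 transactions
A4: 4 transactions

Answer: 3,1,2,4; total 10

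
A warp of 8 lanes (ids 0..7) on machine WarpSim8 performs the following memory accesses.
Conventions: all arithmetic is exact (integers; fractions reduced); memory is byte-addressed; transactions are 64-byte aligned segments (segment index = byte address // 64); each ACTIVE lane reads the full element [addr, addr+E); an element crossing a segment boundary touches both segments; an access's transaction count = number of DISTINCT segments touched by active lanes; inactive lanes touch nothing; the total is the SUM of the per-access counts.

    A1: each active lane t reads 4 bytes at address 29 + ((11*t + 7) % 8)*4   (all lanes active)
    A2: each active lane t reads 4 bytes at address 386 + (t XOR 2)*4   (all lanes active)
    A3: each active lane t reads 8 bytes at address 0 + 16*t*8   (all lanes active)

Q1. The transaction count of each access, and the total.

A1: 1 transaction
A2: 1 transaction
A3: 8 transactions

Answer: 1,1,8; total 10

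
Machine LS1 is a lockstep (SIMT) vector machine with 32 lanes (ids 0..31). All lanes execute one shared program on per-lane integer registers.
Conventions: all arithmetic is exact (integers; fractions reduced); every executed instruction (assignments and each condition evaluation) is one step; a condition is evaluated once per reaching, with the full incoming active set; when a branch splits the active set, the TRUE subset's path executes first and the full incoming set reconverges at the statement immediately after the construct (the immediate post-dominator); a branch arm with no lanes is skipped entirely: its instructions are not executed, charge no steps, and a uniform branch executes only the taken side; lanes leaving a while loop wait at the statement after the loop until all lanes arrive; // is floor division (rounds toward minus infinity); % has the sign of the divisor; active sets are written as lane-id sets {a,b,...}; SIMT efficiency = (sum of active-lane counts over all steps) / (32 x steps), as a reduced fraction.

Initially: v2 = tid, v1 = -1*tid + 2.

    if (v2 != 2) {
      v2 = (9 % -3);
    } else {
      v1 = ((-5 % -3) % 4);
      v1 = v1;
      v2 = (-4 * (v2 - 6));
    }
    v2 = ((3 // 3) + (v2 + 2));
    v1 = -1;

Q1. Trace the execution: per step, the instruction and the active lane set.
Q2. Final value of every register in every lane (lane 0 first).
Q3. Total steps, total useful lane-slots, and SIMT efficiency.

step 0: eval (v2 != 2)               {0,1,2,3,4,5,6,7,8,9,10,11,12,13,14,15,16,17,18,19,20,21,22,23,24,25,26,27,28,29,30,31}
step 1: v2 <- (9 % -3)               {0,1,3,4,5,6,7,8,9,10,11,12,13,14,15,16,17,18,19,20,21,22,23,24,25,26,27,28,29,30,31}
step 2: v1 <- ((-5 % -3) % 4)        {2}
step 3: v1 <- v1                     {2}
step 4: v2 <- (-4 * (v2 - 6))        {2}
step 5: v2 <- ((3 // 3) + (v2 + 2))  {0,1,2,3,4,5,6,7,8,9,10,11,12,13,14,15,16,17,18,19,20,21,22,23,24,25,26,27,28,29,30,31}
step 6: v1 <- -1                     {0,1,2,3,4,5,6,7,8,9,10,11,12,13,14,15,16,17,18,19,20,21,22,23,24,25,26,27,28,29,30,31}

Answer: 7 steps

v2: 3,3,19,3,3,3,3,3,3,3,3,3,3,3,3,3,3,3,3,3,3,3,3,3,3,3,3,3,3,3,3,3
v1: -1,-1,-1,-1,-1,-1,-1,-1,-1,-1,-1,-1,-1,-1,-1,-1,-1,-1,-1,-1,-1,-1,-1,-1,-1,-1,-1,-1,-1,-1,-1,-1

steps = 7; useful = 130; efficiency = 130/224 = 65/112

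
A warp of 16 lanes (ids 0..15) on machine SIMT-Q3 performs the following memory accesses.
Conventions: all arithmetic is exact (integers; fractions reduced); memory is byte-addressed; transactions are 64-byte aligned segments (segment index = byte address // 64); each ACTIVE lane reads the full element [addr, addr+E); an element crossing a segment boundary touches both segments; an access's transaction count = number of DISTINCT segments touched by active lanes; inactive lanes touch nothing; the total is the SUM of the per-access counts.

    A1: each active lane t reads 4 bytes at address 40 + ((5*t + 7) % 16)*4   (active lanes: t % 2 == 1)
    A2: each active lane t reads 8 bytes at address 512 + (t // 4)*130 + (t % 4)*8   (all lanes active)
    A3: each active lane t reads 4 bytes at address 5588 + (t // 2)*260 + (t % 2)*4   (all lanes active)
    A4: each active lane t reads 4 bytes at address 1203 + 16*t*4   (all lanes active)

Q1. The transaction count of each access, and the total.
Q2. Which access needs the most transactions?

A1: 2 transactions
A2: 4 transactions
A3: 8 transactions
A4: 16 transactions

Answer: 2,4,8,16; total 30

Answer: A4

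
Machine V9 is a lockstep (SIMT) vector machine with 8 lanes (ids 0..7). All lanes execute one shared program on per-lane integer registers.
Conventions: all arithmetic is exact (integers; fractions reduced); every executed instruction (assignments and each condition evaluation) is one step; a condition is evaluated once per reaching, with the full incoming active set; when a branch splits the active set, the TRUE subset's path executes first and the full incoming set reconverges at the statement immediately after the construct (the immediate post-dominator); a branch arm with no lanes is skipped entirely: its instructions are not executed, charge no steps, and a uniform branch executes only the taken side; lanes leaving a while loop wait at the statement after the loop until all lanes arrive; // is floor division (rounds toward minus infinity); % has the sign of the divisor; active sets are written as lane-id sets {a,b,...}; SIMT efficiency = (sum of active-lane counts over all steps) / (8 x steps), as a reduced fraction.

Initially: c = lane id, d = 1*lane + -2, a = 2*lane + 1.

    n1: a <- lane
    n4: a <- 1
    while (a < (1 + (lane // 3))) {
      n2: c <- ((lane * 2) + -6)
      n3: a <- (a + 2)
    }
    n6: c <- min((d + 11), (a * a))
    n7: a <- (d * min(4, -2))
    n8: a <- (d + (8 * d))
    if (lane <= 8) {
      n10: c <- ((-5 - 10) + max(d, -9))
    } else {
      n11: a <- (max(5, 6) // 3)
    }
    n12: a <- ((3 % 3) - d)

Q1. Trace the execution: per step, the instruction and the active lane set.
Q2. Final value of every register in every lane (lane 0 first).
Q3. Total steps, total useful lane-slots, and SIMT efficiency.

step 0: a <- lane                    {0,1,2,3,4,5,6,7}
step 1: a <- 1                       {0,1,2,3,4,5,6,7}
step 2: eval (a < (1 + (lane // 3))) {0,1,2,3,4,5,6,7}
step 3: c <- ((lane * 2) + -6)       {3,4,5,6,7}
step 4: a <- (a + 2)                 {3,4,5,6,7}
step 5: eval (a < (1 + (lane // 3))) {3,4,5,6,7}
step 6: c <- min((d + 11), (a * a))  {0,1,2,3,4,5,6,7}
step 7: a <- (d * min(4, -2))        {0,1,2,3,4,5,6,7}
step 8: a <- (d + (8 * d))           {0,1,2,3,4,5,6,7}
step 9: eval (lane <= 8)             {0,1,2,3,4,5,6,7}
step 10: c <- ((-5 - 10) + max(d, -9)) {0,1,2,3,4,5,6,7}
step 11: a <- ((3 % 3) - d)           {0,1,2,3,4,5,6,7}

Answer: 12 steps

c: -17,-16,-15,-14,-13,-12,-11,-10
d: -2,-1,0,1,2,3,4,5
a: 2,1,0,-1,-2,-3,-4,-5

steps = 12; useful = 87; efficiency = 87/96 = 29/32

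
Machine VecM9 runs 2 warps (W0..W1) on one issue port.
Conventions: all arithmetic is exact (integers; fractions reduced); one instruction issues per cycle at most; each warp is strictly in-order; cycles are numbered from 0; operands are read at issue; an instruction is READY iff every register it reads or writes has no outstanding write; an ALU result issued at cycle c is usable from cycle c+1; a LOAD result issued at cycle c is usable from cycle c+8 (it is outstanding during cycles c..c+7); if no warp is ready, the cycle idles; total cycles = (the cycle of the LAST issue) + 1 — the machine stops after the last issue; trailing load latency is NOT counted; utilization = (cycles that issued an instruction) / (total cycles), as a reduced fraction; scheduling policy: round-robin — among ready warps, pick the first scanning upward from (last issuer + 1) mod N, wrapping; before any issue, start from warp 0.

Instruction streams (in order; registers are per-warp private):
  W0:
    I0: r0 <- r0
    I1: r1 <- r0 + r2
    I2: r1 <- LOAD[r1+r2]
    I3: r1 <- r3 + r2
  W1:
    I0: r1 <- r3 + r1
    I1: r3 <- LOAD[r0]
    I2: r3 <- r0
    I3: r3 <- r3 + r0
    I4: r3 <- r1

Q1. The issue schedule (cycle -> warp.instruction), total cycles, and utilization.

cycle 0: W0.I0
cycle 1: W1.I0
cycle 2: W0.I1
cycle 3: W1.I1
cycle 4: W0.I2
cycle 5: idle
cycle 6: idle
cycle 7: idle
cycle 8: idle
cycle 9: idle
cycle 10: idle
cycle 11: W1.I2
cycle 12: W0.I3
cycle 13: W1.I3
cycle 14: W1.I4

Answer: 15 cycles, utilization 3/5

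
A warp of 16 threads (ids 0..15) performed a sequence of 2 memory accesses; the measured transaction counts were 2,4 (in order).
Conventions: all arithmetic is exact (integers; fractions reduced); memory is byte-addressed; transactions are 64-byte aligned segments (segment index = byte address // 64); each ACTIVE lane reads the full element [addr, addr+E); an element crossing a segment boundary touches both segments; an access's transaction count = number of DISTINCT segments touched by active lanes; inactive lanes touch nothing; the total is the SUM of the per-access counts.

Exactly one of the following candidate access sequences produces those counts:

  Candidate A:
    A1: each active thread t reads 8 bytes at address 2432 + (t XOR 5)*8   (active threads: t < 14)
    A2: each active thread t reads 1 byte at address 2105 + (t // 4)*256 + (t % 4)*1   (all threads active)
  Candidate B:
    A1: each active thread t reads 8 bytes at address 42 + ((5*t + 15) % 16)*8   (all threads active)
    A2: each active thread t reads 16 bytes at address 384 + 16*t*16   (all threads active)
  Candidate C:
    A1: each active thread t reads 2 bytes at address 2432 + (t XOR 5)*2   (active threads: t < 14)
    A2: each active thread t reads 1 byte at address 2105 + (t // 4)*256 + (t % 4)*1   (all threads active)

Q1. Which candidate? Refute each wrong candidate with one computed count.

B: A1 gives 3 transactions, not 2
C: A1 gives 1 transaction, not 2
A: all counts match (2,4)

Answer: A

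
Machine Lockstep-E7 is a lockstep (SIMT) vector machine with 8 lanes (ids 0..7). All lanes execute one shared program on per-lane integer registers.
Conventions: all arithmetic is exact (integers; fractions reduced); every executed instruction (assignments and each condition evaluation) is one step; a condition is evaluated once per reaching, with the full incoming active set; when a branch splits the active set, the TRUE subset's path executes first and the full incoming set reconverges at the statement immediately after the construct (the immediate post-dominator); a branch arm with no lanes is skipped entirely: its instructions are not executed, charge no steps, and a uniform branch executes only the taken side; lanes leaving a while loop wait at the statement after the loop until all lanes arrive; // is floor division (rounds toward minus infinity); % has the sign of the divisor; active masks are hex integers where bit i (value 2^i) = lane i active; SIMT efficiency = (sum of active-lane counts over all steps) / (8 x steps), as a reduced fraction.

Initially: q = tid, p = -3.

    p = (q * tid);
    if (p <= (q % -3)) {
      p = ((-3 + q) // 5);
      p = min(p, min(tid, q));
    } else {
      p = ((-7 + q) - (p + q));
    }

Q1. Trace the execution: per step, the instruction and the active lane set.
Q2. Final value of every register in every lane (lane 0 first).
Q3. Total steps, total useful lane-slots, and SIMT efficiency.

step 0: p <- (q * tid)               0xff
step 1: eval (p <= (q % -3))         0xff
step 2: p <- ((-3 + q) // 5)         0x01
step 3: p <- min(p, min(tid, q))     0x01
step 4: p <- ((-7 + q) - (p + q))    0xfe

Answer: 5 steps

q: 0,1,2,3,4,5,6,7
p: -1,-8,-11,-16,-23,-32,-43,-56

steps = 5; useful = 25; efficiency = 25/40 = 5/8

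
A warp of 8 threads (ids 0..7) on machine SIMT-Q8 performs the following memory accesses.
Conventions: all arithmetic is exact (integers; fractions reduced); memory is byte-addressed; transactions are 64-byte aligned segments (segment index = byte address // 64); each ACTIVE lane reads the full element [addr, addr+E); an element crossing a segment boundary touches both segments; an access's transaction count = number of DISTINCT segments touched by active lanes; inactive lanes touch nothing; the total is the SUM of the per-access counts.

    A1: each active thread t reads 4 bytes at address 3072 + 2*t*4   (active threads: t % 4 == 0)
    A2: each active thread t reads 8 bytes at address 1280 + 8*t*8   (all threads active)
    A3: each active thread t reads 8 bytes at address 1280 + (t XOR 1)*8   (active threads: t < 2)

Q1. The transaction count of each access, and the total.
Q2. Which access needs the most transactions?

A1: 1 transaction
A2: 8 transactions
A3: 1 transaction

Answer: 1,8,1; total 10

Answer: A2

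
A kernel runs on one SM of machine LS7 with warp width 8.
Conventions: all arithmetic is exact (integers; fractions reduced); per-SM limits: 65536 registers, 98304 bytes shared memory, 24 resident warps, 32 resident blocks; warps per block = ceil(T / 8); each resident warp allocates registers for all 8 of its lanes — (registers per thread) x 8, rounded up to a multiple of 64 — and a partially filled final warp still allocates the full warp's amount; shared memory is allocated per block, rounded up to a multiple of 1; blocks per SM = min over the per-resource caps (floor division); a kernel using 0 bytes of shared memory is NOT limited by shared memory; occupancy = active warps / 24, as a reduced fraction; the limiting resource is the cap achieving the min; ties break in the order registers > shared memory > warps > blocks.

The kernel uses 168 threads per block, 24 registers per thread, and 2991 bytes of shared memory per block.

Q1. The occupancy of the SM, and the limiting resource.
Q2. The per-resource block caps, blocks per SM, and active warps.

Answer: occupancy 7/8, limited by warps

registers: 16 blocks
shared memory: 32 blocks
warps: 1 block
blocks: 32 blocks

Answer: 1 block, 21 active warps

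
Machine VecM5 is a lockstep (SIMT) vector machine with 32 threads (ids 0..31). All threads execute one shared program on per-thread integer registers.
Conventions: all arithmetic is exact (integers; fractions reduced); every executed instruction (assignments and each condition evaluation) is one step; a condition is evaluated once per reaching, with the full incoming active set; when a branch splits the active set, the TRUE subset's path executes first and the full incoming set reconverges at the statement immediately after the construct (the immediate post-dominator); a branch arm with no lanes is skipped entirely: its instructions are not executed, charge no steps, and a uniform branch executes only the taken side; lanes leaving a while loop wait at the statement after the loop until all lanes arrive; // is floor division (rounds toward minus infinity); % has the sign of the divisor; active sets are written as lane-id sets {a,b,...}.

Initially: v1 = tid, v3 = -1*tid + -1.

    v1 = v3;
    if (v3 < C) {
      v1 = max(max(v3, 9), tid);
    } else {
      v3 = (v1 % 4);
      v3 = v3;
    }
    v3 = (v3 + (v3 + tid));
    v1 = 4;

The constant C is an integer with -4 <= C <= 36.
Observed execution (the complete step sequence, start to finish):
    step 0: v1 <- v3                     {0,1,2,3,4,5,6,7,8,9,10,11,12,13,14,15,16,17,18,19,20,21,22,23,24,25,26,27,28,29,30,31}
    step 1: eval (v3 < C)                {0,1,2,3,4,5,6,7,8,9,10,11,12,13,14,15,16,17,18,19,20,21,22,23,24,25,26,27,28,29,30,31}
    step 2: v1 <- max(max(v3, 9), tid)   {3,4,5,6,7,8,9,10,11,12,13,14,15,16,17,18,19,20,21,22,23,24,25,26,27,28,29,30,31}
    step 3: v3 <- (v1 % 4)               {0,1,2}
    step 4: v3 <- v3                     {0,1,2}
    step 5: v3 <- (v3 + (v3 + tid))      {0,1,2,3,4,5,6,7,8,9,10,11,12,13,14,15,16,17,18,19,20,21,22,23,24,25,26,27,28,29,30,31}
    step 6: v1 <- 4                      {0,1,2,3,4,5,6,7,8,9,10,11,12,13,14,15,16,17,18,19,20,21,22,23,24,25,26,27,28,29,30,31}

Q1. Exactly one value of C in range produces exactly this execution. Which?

Answer: C = -3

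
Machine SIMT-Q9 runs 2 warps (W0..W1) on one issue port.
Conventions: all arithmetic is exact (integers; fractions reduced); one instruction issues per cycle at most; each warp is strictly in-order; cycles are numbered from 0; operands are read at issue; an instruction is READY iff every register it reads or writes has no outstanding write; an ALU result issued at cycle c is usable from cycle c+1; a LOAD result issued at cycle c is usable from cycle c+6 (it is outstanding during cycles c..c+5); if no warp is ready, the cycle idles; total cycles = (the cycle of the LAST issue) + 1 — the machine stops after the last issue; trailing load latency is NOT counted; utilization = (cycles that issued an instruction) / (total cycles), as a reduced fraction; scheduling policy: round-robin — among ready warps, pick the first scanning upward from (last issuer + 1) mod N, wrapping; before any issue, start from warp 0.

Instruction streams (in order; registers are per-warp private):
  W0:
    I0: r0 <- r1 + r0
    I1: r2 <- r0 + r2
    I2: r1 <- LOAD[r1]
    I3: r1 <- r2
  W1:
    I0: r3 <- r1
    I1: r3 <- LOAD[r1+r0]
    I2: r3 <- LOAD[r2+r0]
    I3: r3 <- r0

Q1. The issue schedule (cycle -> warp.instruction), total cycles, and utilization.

cycle 0: W0.I0
cycle 1: W1.I0
cycle 2: W0.I1
cycle 3: W1.I1
cycle 4: W0.I2
cycle 5: idle
cycle 6: idle
cycle 7: idle
cycle 8: idle
cycle 9: W1.I2
cycle 10: W0.I3
cycle 11: idle
cycle 12: idle
cycle 13: idle
cycle 14: idle
cycle 15: W1.I3

Answer: 16 cycles, utilization 1/2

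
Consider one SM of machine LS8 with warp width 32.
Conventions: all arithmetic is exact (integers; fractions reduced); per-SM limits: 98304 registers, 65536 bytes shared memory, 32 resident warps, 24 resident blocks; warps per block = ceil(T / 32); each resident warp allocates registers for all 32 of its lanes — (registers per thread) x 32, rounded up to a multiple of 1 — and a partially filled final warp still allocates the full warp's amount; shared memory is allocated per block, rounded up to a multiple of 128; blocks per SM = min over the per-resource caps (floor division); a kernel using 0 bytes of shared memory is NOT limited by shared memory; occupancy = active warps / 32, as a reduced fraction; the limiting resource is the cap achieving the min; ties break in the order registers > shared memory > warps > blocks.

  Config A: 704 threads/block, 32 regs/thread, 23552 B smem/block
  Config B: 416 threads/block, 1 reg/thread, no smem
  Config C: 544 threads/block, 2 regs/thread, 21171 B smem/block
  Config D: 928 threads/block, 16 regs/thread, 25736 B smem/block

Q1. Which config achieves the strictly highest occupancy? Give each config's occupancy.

occupancies: A 11/16, B 13/16, C 17/32, D 29/32

Answer: D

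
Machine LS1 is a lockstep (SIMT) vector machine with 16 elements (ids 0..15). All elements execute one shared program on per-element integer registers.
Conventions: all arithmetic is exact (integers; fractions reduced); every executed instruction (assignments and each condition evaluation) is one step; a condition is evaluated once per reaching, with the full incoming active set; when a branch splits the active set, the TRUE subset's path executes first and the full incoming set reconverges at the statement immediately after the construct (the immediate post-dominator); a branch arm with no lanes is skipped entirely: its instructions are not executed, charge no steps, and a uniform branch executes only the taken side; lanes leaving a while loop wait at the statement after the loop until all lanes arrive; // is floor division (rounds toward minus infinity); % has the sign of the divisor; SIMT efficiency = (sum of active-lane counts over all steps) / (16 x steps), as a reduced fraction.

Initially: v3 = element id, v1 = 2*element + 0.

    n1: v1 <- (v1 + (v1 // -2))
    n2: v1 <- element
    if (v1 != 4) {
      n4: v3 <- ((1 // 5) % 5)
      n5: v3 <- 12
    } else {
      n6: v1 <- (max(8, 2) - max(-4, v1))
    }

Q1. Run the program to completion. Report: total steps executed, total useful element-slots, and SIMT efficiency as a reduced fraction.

Answer: 6 steps, 79 useful, 79/96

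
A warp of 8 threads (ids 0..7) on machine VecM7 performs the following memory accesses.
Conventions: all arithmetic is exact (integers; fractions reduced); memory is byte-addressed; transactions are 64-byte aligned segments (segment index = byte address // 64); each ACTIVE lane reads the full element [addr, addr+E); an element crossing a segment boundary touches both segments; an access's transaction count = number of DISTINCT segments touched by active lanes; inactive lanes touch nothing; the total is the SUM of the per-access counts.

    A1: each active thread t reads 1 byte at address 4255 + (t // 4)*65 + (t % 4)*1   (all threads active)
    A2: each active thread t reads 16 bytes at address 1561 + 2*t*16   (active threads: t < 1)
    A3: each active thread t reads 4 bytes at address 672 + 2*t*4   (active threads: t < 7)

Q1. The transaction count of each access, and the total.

A1: 2 transactions
A2: 1 transaction
A3: 2 transactions

Answer: 2,1,2; total 5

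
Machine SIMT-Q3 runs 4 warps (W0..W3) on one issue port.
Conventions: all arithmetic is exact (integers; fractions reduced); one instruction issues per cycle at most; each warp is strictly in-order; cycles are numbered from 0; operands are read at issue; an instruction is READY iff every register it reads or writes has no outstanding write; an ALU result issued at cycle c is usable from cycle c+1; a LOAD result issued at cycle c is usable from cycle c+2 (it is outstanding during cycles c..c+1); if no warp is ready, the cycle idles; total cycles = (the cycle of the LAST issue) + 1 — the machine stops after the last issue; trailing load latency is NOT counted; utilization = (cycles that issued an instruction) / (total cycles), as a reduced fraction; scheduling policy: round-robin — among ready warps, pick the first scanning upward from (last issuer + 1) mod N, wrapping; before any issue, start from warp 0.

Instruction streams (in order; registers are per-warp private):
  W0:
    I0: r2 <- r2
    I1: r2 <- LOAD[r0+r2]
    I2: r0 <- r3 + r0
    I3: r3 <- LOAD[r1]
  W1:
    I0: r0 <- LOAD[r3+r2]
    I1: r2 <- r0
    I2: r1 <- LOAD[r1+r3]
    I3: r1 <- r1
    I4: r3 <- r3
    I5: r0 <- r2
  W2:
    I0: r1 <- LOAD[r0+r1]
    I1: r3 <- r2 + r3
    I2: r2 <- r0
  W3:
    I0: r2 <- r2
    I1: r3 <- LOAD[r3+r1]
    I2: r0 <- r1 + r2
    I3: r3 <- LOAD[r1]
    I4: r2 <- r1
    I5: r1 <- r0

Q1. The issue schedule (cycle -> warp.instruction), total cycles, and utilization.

cycle 0: W0.I0
cycle 1: W1.I0
cycle 2: W2.I0
cycle 3: W3.I0
cycle 4: W0.I1
cycle 5: W1.I1
cycle 6: W2.I1
cycle 7: W3.I1
cycle 8: W0.I2
cycle 9: W1.I2
cycle 10: W2.I2
cycle 11: W3.I2
cycle 12: W0.I3
cycle 13: W1.I3
cycle 14: W3.I3
cycle 15: W1.I4
cycle 16: W3.I4
cycle 17: W1.I5
cycle 18: W3.I5

Answer: 19 cycles, utilization 1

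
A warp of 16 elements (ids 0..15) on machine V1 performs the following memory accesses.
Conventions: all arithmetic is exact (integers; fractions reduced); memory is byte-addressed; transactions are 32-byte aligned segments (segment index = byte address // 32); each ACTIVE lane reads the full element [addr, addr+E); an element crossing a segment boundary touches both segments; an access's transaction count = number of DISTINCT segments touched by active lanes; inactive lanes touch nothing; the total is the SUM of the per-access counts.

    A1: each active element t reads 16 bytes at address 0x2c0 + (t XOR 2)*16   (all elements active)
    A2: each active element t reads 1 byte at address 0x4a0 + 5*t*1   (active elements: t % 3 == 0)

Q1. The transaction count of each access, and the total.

A1: 8 transactions
A2: 3 transactions

Answer: 8,3; total 11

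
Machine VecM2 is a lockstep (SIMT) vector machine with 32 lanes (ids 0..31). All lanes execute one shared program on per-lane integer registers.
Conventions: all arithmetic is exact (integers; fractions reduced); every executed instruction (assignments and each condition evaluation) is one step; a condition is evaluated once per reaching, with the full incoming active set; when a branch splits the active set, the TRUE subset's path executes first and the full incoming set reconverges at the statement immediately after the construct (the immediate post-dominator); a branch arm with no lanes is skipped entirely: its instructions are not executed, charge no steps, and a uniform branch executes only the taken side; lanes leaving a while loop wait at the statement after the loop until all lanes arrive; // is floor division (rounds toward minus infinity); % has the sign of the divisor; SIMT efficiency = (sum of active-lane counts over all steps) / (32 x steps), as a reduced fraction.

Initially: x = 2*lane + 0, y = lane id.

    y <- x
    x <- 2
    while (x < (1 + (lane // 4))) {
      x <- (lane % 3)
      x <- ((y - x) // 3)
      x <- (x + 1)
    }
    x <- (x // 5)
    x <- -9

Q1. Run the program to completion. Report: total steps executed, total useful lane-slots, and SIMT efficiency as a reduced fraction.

Answer: 9 steps, 256 useful, 8/9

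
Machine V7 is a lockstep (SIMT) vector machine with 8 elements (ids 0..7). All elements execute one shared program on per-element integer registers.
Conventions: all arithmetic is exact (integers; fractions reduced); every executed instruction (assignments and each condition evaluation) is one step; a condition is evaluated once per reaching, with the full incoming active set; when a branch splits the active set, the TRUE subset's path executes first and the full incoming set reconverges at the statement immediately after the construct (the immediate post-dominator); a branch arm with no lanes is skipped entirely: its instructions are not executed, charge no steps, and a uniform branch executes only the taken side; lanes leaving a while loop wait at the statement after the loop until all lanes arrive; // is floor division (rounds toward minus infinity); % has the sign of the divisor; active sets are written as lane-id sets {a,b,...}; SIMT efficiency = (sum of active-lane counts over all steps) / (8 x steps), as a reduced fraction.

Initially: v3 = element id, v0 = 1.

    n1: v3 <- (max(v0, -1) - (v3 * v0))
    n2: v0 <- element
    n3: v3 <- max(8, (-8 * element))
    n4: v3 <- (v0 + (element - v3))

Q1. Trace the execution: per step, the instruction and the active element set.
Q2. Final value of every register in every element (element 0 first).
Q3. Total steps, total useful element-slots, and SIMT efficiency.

step 0: v3 <- (max(v0, -1) - (v3 * v0)) {0,1,2,3,4,5,6,7}
step 1: v0 <- element                {0,1,2,3,4,5,6,7}
step 2: v3 <- max(8, (-8 * element)) {0,1,2,3,4,5,6,7}
step 3: v3 <- (v0 + (element - v3))  {0,1,2,3,4,5,6,7}

Answer: 4 steps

v3: -8,-6,-4,-2,0,2,4,6
v0: 0,1,2,3,4,5,6,7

steps = 4; useful = 32; efficiency = 32/32 = 1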